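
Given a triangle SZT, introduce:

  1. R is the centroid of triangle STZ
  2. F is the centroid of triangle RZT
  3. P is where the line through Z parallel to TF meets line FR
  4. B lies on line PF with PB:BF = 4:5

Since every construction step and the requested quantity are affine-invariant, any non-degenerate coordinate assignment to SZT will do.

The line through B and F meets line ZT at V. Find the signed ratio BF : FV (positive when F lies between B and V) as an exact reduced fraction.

Set S = (0, 0), Z = (1, 0), T = (0, 1); any affine frame gives the same invariant.
1. R is the centroid of triangle STZ ⇒ R = (1/3, 1/3)
2. F is the centroid of triangle RZT ⇒ F = (4/9, 4/9)
3. P is where the line through Z parallel to TF meets line FR ⇒ P = (5/9, 5/9)
4. B lies on line PF with PB:BF = 4:5 ⇒ B = (41/81, 41/81)
line BF meets ZT at V = (1/2, 1/2)
F = B + t·(V−B) with t = 10, so BF:FV = 10:-9

BF:FV = -10/9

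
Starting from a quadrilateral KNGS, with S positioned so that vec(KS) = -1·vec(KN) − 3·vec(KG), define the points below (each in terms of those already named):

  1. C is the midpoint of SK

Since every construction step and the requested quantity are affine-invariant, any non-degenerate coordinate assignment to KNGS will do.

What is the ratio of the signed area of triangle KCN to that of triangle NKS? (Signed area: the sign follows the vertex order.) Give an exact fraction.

Choose coordinates K = (0, 0), N = (1, 0), G = (0, 1), S = (-1, -3).
1. C is the midpoint of SK ⇒ C = (-1/2, -3/2)
2·[KCN] = 3/2, 2·[NKS] = 3
[KCN]:[NKS] = 3/2:3 = 1/2

[KCN]:[NKS] = 1/2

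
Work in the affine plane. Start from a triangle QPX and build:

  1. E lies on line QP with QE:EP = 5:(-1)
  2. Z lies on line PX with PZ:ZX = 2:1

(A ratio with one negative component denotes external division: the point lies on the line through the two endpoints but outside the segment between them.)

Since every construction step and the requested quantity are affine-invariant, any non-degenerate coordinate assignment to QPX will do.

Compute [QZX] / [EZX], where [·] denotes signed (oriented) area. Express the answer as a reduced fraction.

Assign Q = (0, 0), P = (1, 0), X = (0, 1) — the answer is frame-independent, so this choice is without loss of generality.
1. E lies on line QP with QE:EP = 5:(-1) ⇒ E = (5/4, 0)
2. Z lies on line PX with PZ:ZX = 2:1 ⇒ Z = (1/3, 2/3)
2·[QZX] = 1/3, 2·[EZX] = -1/12
[QZX]:[EZX] = 1/3:-1/12 = -4

[QZX]:[EZX] = -4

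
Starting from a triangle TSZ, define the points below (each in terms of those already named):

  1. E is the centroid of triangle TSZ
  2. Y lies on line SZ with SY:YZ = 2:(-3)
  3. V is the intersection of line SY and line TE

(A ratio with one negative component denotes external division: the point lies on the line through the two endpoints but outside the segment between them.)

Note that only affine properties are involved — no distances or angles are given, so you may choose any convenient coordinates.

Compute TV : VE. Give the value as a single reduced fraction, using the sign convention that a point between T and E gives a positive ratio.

TV:VE = -3

Choose coordinates T = (0, 0), S = (1, 0), Z = (0, 1).
1. E is the centroid of triangle TSZ ⇒ E = (1/3, 1/3)
2. Y lies on line SZ with SY:YZ = 2:(-3) ⇒ Y = (3, -2)
3. V is the intersection of line SY and line TE ⇒ V = (1/2, 1/2)
V = T + t·(E−T) with t = 3/2, so TV:VE = t:(1−t) = 3/2:-1/2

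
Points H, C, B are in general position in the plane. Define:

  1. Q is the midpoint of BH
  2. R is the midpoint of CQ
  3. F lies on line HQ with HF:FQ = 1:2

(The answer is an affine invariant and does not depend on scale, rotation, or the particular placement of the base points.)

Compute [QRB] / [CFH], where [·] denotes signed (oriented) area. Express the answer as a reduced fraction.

Assign H = (0, 0), C = (1, 0), B = (0, 1) — the answer is frame-independent, so this choice is without loss of generality.
1. Q is the midpoint of BH ⇒ Q = (0, 1/2)
2. R is the midpoint of CQ ⇒ R = (1/2, 1/4)
3. F lies on line HQ with HF:FQ = 1:2 ⇒ F = (0, 1/6)
2·[QRB] = 1/4, 2·[CFH] = 1/6
[QRB]:[CFH] = 1/4:1/6 = 3/2

[QRB]:[CFH] = 3/2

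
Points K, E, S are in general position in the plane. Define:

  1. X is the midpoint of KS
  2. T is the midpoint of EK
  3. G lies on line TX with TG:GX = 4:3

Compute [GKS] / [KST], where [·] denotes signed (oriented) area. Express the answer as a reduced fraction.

Work in coordinates with K = (0, 0), E = (1, 0), S = (0, 1).
1. X is the midpoint of KS ⇒ X = (0, 1/2)
2. T is the midpoint of EK ⇒ T = (1/2, 0)
3. G lies on line TX with TG:GX = 4:3 ⇒ G = (3/14, 2/7)
2·[GKS] = -3/14, 2·[KST] = -1/2
[GKS]:[KST] = -3/14:-1/2 = 3/7

[GKS]:[KST] = 3/7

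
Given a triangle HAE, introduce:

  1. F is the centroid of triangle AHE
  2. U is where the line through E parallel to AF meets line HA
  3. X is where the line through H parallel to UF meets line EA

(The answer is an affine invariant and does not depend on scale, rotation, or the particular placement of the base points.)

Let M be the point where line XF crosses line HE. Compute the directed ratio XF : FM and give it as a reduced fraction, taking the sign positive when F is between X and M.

XF:FM = 11/4

Work in coordinates with H = (0, 0), A = (1, 0), E = (0, 1).
1. F is the centroid of triangle AHE ⇒ F = (1/3, 1/3)
2. U is where the line through E parallel to AF meets line HA ⇒ U = (2, 0)
3. X is where the line through H parallel to UF meets line EA ⇒ X = (5/4, -1/4)
line XF meets HE at M = (0, 6/11)
F = X + t·(M−X) with t = 11/15, so XF:FM = 11/15:4/15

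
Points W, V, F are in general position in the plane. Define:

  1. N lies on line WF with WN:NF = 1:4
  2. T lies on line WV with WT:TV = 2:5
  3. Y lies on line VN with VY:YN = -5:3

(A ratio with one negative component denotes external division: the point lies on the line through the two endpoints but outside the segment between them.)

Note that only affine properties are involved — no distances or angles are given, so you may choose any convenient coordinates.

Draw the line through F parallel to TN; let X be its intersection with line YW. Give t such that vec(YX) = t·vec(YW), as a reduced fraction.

Choose coordinates W = (0, 0), V = (1, 0), F = (0, 1).
1. N lies on line WF with WN:NF = 1:4 ⇒ N = (0, 1/5)
2. T lies on line WV with WT:TV = 2:5 ⇒ T = (2/7, 0)
3. Y lies on line VN with VY:YN = -5:3 ⇒ Y = (-3/2, 1/2)
through F parallel to TN: direction (-2/7, 1/5); meets YW at X = (30/11, -10/11)
X = Y + t·(W−Y) with t = 31/11

t = 31/11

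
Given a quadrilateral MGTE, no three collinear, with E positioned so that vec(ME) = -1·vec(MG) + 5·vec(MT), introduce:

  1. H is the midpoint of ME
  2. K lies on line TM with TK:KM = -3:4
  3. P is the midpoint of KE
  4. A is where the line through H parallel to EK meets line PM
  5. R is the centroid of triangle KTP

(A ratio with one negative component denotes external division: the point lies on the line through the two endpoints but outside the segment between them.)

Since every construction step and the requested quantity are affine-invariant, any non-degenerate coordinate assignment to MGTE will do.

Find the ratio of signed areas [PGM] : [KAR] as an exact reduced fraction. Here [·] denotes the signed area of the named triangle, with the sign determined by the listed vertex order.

Assign M = (0, 0), G = (1, 0), T = (0, 1), E = (-1, 5) — the answer is frame-independent, so this choice is without loss of generality.
1. H is the midpoint of ME ⇒ H = (-1/2, 5/2)
2. K lies on line TM with TK:KM = -3:4 ⇒ K = (0, 4)
3. P is the midpoint of KE ⇒ P = (-1/2, 9/2)
4. A is where the line through H parallel to EK meets line PM ⇒ A = (-1/4, 9/4)
5. R is the centroid of triangle KTP ⇒ R = (-1/6, 19/6)
2·[PGM] = -9/2, 2·[KAR] = -1/12
[PGM]:[KAR] = -9/2:-1/12 = 54

[PGM]:[KAR] = 54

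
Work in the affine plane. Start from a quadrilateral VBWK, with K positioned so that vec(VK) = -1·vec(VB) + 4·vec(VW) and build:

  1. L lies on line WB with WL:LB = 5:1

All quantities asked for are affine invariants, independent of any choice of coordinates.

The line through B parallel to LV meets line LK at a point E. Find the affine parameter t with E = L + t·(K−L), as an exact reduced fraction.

t = -1/21

Work in coordinates with V = (0, 0), B = (1, 0), W = (0, 1), K = (-1, 4).
1. L lies on line WB with WL:LB = 5:1 ⇒ L = (5/6, 1/6)
through B parallel to LV: direction (-5/6, -1/6); meets LK at E = (58/63, -1/63)
E = L + t·(K−L) with t = -1/21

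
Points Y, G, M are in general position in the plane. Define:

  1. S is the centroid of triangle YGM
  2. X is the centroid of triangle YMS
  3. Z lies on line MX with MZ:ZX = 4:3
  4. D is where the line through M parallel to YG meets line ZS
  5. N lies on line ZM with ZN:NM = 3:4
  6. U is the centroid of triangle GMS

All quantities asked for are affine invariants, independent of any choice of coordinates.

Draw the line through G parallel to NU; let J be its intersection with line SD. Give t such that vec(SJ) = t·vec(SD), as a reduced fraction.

Assign Y = (0, 0), G = (1, 0), M = (0, 1) — the answer is frame-independent, so this choice is without loss of generality.
1. S is the centroid of triangle YGM ⇒ S = (1/3, 1/3)
2. X is the centroid of triangle YMS ⇒ X = (1/9, 4/9)
3. Z lies on line MX with MZ:ZX = 4:3 ⇒ Z = (4/63, 43/63)
4. D is where the line through M parallel to YG meets line ZS ⇒ D = (-2/11, 1)
5. N lies on line ZM with ZN:NM = 3:4 ⇒ N = (16/441, 361/441)
6. U is the centroid of triangle GMS ⇒ U = (4/9, 4/9)
through G parallel to NU: direction (20/49, -55/147); meets SD at J = (-31/77, 9/7)
J = S + t·(D−S) with t = 10/7

t = 10/7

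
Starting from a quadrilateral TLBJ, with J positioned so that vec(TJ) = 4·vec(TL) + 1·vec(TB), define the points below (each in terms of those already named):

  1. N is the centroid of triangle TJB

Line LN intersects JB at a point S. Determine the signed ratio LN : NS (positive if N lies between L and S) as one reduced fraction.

LN:NS = 2

Choose coordinates T = (0, 0), L = (1, 0), B = (0, 1), J = (4, 1).
1. N is the centroid of triangle TJB ⇒ N = (4/3, 2/3)
line LN meets JB at S = (3/2, 1)
N = L + t·(S−L) with t = 2/3, so LN:NS = 2/3:1/3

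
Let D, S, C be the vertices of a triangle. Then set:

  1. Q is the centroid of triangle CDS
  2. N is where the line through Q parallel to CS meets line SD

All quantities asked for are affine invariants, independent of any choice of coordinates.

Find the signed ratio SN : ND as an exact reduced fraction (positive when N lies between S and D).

SN:ND = 1/2

Work in coordinates with D = (0, 0), S = (1, 0), C = (0, 1).
1. Q is the centroid of triangle CDS ⇒ Q = (1/3, 1/3)
2. N is where the line through Q parallel to CS meets line SD ⇒ N = (2/3, 0)
N = S + t·(D−S) with t = 1/3, so SN:ND = t:(1−t) = 1/3:2/3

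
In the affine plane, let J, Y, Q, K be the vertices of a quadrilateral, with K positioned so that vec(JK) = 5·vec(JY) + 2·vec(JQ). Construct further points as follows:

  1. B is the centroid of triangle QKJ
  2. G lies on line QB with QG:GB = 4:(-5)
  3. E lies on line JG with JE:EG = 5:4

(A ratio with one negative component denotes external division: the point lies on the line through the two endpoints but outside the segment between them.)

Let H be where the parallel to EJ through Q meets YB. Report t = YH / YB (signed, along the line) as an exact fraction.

t = 17/22

Work in coordinates with J = (0, 0), Y = (1, 0), Q = (0, 1), K = (5, 2).
1. B is the centroid of triangle QKJ ⇒ B = (5/3, 1)
2. G lies on line QB with QG:GB = 4:(-5) ⇒ G = (-20/3, 1)
3. E lies on line JG with JE:EG = 5:4 ⇒ E = (-100/27, 5/9)
through Q parallel to EJ: direction (100/27, -5/9); meets YB at H = (50/33, 17/22)
H = Y + t·(B−Y) with t = 17/22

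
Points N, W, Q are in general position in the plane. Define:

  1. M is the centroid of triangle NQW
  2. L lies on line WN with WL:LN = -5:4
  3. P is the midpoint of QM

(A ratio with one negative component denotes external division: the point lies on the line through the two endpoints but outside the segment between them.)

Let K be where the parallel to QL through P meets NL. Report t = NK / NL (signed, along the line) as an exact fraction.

Assign N = (0, 0), W = (1, 0), Q = (0, 1) — the answer is frame-independent, so this choice is without loss of generality.
1. M is the centroid of triangle NQW ⇒ M = (1/3, 1/3)
2. L lies on line WN with WL:LN = -5:4 ⇒ L = (-4, 0)
3. P is the midpoint of QM ⇒ P = (1/6, 2/3)
through P parallel to QL: direction (-4, -1); meets NL at K = (-5/2, 0)
K = N + t·(L−N) with t = 5/8

t = 5/8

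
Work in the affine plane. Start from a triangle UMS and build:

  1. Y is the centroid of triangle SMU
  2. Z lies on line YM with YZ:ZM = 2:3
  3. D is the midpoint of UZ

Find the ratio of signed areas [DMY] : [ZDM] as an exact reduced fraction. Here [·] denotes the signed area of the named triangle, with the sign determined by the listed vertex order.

[DMY]:[ZDM] = 5/3

Set U = (0, 0), M = (1, 0), S = (0, 1); any affine frame gives the same invariant.
1. Y is the centroid of triangle SMU ⇒ Y = (1/3, 1/3)
2. Z lies on line YM with YZ:ZM = 2:3 ⇒ Z = (3/5, 1/5)
3. D is the midpoint of UZ ⇒ D = (3/10, 1/10)
2·[DMY] = 1/6, 2·[ZDM] = 1/10
[DMY]:[ZDM] = 1/6:1/10 = 5/3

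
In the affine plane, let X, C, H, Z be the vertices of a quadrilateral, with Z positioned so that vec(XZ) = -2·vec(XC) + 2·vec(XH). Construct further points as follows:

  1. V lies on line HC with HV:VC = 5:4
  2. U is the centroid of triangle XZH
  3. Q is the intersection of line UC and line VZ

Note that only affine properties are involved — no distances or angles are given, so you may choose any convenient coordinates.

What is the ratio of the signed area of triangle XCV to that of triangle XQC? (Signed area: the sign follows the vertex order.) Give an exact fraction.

[XCV]:[XQC] = 1/27

Assign X = (0, 0), C = (1, 0), H = (0, 1), Z = (-2, 2) — the answer is frame-independent, so this choice is without loss of generality.
1. V lies on line HC with HV:VC = 5:4 ⇒ V = (5/9, 4/9)
2. U is the centroid of triangle XZH ⇒ U = (-2/3, 1)
3. Q is the intersection of line UC and line VZ ⇒ Q = (21, -12)
2·[XCV] = 4/9, 2·[XQC] = 12
[XCV]:[XQC] = 4/9:12 = 1/27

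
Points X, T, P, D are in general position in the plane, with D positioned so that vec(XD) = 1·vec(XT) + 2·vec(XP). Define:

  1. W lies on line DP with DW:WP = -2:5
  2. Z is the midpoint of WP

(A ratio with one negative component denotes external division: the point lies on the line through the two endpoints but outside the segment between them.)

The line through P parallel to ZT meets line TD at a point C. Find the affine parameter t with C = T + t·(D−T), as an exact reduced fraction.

Choose coordinates X = (0, 0), T = (1, 0), P = (0, 1), D = (1, 2).
1. W lies on line DP with DW:WP = -2:5 ⇒ W = (5/3, 8/3)
2. Z is the midpoint of WP ⇒ Z = (5/6, 11/6)
through P parallel to ZT: direction (1/6, -11/6); meets TD at C = (1, -10)
C = T + t·(D−T) with t = -5

t = -5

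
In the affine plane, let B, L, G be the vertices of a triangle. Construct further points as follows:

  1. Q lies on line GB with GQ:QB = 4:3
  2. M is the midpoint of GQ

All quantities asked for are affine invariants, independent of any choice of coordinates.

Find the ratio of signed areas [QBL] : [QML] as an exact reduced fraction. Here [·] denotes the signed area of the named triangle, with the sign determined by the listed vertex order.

[QBL]:[QML] = -3/2

Work in coordinates with B = (0, 0), L = (1, 0), G = (0, 1).
1. Q lies on line GB with GQ:QB = 4:3 ⇒ Q = (0, 3/7)
2. M is the midpoint of GQ ⇒ M = (0, 5/7)
2·[QBL] = 3/7, 2·[QML] = -2/7
[QBL]:[QML] = 3/7:-2/7 = -3/2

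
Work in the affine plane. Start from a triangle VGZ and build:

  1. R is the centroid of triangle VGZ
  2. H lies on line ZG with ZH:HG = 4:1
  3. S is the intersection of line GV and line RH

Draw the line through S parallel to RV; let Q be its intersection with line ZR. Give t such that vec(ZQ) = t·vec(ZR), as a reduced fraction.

t = 5/2

Set V = (0, 0), G = (1, 0), Z = (0, 1); any affine frame gives the same invariant.
1. R is the centroid of triangle VGZ ⇒ R = (1/3, 1/3)
2. H lies on line ZG with ZH:HG = 4:1 ⇒ H = (4/5, 1/5)
3. S is the intersection of line GV and line RH ⇒ S = (3/2, 0)
through S parallel to RV: direction (-1/3, -1/3); meets ZR at Q = (5/6, -2/3)
Q = Z + t·(R−Z) with t = 5/2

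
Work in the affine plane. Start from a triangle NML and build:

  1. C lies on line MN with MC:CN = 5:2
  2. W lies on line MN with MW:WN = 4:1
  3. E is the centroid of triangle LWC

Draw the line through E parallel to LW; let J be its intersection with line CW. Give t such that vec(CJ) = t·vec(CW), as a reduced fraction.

Choose coordinates N = (0, 0), M = (1, 0), L = (0, 1).
1. C lies on line MN with MC:CN = 5:2 ⇒ C = (2/7, 0)
2. W lies on line MN with MW:WN = 4:1 ⇒ W = (1/5, 0)
3. E is the centroid of triangle LWC ⇒ E = (17/105, 1/3)
through E parallel to LW: direction (1/5, -1); meets CW at J = (8/35, 0)
J = C + t·(W−C) with t = 2/3

t = 2/3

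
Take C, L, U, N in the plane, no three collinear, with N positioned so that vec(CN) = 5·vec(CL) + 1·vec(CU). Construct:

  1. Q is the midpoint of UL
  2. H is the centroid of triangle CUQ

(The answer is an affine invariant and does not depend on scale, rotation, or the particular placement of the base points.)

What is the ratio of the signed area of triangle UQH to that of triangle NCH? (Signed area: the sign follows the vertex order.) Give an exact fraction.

Set C = (0, 0), L = (1, 0), U = (0, 1), N = (5, 1); any affine frame gives the same invariant.
1. Q is the midpoint of UL ⇒ Q = (1/2, 1/2)
2. H is the centroid of triangle CUQ ⇒ H = (1/6, 1/2)
2·[UQH] = -1/6, 2·[NCH] = -7/3
[UQH]:[NCH] = -1/6:-7/3 = 1/14

[UQH]:[NCH] = 1/14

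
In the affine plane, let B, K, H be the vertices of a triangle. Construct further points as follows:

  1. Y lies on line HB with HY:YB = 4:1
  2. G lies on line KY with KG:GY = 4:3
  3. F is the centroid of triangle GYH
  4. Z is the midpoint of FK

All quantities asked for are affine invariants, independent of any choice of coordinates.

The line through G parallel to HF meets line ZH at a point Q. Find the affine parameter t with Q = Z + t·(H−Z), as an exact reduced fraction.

t = 5/11

Assign B = (0, 0), K = (1, 0), H = (0, 1) — the answer is frame-independent, so this choice is without loss of generality.
1. Y lies on line HB with HY:YB = 4:1 ⇒ Y = (0, 1/5)
2. G lies on line KY with KG:GY = 4:3 ⇒ G = (3/7, 4/35)
3. F is the centroid of triangle GYH ⇒ F = (1/7, 46/105)
4. Z is the midpoint of FK ⇒ Z = (4/7, 23/105)
through G parallel to HF: direction (1/7, -59/105); meets ZH at Q = (24/77, 221/385)
Q = Z + t·(H−Z) with t = 5/11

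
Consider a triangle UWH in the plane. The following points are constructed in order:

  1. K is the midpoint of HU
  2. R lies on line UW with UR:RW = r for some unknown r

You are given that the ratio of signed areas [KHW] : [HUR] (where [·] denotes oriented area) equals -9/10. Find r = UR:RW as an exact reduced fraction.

Choose coordinates U = (0, 0), W = (1, 0), H = (0, 1).
1. K is the midpoint of HU ⇒ K = (0, 1/2)
2. With UR:RW = r, write λ = r/(r+1) so R = U + λ·(W−U); R is affine-linear in λ
Every point depending on R is an affine combination of R and λ-independent points, so each such coordinate is linear in λ; the λ² term in each signed area is a multiple of (W−U)×(W−U) = 0, so 2·[KHW] and 2·[HUR] are each linear in λ. Evaluating at λ=0 and λ=1:
  2·[KHW] = -1/2,   2·[HUR] = λ
So [KHW]:[HUR] = (-1/2) / (λ). Setting this equal to -9/10:
  -1/2 = -9/10·(λ)  ⇒  λ = 5/9
Then r = λ/(1−λ) = (5/9)/(4/9) = 5/4. Check: with r = 5/4, R = (5/9, 0) and [KHW]:[HUR] = -9/10 as required.

r = 5/4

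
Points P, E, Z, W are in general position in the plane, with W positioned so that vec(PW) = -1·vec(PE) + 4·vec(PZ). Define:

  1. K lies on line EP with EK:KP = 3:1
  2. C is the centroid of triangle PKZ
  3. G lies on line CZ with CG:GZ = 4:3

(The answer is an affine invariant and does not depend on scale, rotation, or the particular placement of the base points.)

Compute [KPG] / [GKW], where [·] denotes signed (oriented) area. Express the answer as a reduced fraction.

[KPG]:[GKW] = 5

Work in coordinates with P = (0, 0), E = (1, 0), Z = (0, 1), W = (-1, 4).
1. K lies on line EP with EK:KP = 3:1 ⇒ K = (1/4, 0)
2. C is the centroid of triangle PKZ ⇒ C = (1/12, 1/3)
3. G lies on line CZ with CG:GZ = 4:3 ⇒ G = (1/28, 5/7)
2·[KPG] = -5/28, 2·[GKW] = -1/28
[KPG]:[GKW] = -5/28:-1/28 = 5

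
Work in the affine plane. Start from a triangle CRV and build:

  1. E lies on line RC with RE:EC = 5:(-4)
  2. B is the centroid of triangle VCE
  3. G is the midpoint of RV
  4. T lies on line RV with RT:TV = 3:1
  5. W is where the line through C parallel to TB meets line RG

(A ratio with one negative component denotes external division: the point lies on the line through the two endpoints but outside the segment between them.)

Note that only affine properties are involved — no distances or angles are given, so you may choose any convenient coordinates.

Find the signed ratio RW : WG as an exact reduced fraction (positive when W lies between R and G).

Set C = (0, 0), R = (1, 0), V = (0, 1); any affine frame gives the same invariant.
1. E lies on line RC with RE:EC = 5:(-4) ⇒ E = (-4, 0)
2. B is the centroid of triangle VCE ⇒ B = (-4/3, 1/3)
3. G is the midpoint of RV ⇒ G = (1/2, 1/2)
4. T lies on line RV with RT:TV = 3:1 ⇒ T = (1/4, 3/4)
5. W is where the line through C parallel to TB meets line RG ⇒ W = (19/24, 5/24)
W = R + t·(G−R) with t = 5/12, so RW:WG = t:(1−t) = 5/12:7/12

RW:WG = 5/7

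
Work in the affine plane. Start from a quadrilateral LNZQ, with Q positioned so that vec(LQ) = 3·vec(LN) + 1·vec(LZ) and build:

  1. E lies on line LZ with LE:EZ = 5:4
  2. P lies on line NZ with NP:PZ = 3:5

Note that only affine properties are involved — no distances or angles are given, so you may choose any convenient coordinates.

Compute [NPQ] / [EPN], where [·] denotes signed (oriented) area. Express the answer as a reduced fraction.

[NPQ]:[EPN] = 27/4

Choose coordinates L = (0, 0), N = (1, 0), Z = (0, 1), Q = (3, 1).
1. E lies on line LZ with LE:EZ = 5:4 ⇒ E = (0, 5/9)
2. P lies on line NZ with NP:PZ = 3:5 ⇒ P = (5/8, 3/8)
2·[NPQ] = -9/8, 2·[EPN] = -1/6
[NPQ]:[EPN] = -9/8:-1/6 = 27/4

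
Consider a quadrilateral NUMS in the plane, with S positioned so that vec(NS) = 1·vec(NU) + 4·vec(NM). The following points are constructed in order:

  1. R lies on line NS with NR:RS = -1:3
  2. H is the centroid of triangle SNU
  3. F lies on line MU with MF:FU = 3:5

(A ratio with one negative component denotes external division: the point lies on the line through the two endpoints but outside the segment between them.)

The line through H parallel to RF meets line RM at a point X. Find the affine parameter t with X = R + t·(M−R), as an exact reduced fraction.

t = -1/9

Work in coordinates with N = (0, 0), U = (1, 0), M = (0, 1), S = (1, 4).
1. R lies on line NS with NR:RS = -1:3 ⇒ R = (-1/2, -2)
2. H is the centroid of triangle SNU ⇒ H = (2/3, 4/3)
3. F lies on line MU with MF:FU = 3:5 ⇒ F = (3/8, 5/8)
through H parallel to RF: direction (7/8, 21/8); meets RM at X = (-5/9, -7/3)
X = R + t·(M−R) with t = -1/9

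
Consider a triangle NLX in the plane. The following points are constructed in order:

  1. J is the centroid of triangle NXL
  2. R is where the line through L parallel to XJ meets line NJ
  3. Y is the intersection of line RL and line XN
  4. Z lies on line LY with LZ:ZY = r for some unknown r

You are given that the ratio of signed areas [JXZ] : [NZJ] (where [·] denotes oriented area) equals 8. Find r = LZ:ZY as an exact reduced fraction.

Work in coordinates with N = (0, 0), L = (1, 0), X = (0, 1).
1. J is the centroid of triangle NXL ⇒ J = (1/3, 1/3)
2. R is where the line through L parallel to XJ meets line NJ ⇒ R = (2/3, 2/3)
3. Y is the intersection of line RL and line XN ⇒ Y = (0, 2)
4. With LZ:ZY = r, write λ = r/(r+1) so Z = L + λ·(Y−L); Z is affine-linear in λ
Every point depending on Z is an affine combination of Z and λ-independent points, so each such coordinate is linear in λ; the λ² term in each signed area is a multiple of (Y−L)×(Y−L) = 0, so 2·[JXZ] and 2·[NZJ] are each linear in λ. Evaluating at λ=0 and λ=1:
  2·[JXZ] = -1/3,   2·[NZJ] = −λ + 1/3
So [JXZ]:[NZJ] = (-1/3) / (−λ + 1/3). Setting this equal to 8:
  -1/3 = 8·(−λ + 1/3)  ⇒  λ = 3/8
Then r = λ/(1−λ) = (3/8)/(5/8) = 3/5. Check: with r = 3/5, Z = (5/8, 3/4) and [JXZ]:[NZJ] = 8 as required.

r = 3/5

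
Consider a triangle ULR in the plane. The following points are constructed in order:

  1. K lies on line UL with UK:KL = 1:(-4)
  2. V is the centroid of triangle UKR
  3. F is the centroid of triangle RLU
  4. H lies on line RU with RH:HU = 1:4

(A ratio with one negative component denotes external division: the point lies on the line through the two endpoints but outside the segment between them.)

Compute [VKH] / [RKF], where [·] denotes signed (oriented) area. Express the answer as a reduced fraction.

[VKH]:[RKF] = -3/25

Set U = (0, 0), L = (1, 0), R = (0, 1); any affine frame gives the same invariant.
1. K lies on line UL with UK:KL = 1:(-4) ⇒ K = (-1/3, 0)
2. V is the centroid of triangle UKR ⇒ V = (-1/9, 1/3)
3. F is the centroid of triangle RLU ⇒ F = (1/3, 1/3)
4. H lies on line RU with RH:HU = 1:4 ⇒ H = (0, 4/5)
2·[VKH] = -1/15, 2·[RKF] = 5/9
[VKH]:[RKF] = -1/15:5/9 = -3/25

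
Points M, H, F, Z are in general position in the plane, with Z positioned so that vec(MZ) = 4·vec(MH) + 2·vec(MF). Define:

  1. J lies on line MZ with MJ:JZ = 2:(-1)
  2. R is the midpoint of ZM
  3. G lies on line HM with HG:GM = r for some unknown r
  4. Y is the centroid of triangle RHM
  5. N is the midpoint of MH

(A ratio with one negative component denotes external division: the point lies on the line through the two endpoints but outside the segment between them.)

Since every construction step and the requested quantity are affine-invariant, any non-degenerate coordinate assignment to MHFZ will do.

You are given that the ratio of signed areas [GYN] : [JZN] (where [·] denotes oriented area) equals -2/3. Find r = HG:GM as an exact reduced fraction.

r = -5/3

Assign M = (0, 0), H = (1, 0), F = (0, 1), Z = (4, 2) — the answer is frame-independent, so this choice is without loss of generality.
1. J lies on line MZ with MJ:JZ = 2:(-1) ⇒ J = (8, 4)
2. R is the midpoint of ZM ⇒ R = (2, 1)
3. With HG:GM = r, write λ = r/(r+1) so G = H + λ·(M−H); G is affine-linear in λ
4. Y is the centroid of triangle RHM ⇒ Y = (1, 1/3)
5. N is the midpoint of MH ⇒ N = (1/2, 0)
Every point depending on G is an affine combination of G and λ-independent points, so each such coordinate is linear in λ; the λ² term in each signed area is a multiple of (M−H)×(M−H) = 0, so 2·[GYN] and 2·[JZN] are each linear in λ. Evaluating at λ=0 and λ=1:
  2·[GYN] = -1/3·λ + 1/6,   2·[JZN] = 1
So [GYN]:[JZN] = (-1/3·λ + 1/6) / (1). Setting this equal to -2/3:
  -1/3·λ + 1/6 = -2/3·(1)  ⇒  λ = 5/2
Then r = λ/(1−λ) = (5/2)/(-3/2) = -5/3. Check: with r = -5/3, G = (-3/2, 0) and [GYN]:[JZN] = -2/3 as required.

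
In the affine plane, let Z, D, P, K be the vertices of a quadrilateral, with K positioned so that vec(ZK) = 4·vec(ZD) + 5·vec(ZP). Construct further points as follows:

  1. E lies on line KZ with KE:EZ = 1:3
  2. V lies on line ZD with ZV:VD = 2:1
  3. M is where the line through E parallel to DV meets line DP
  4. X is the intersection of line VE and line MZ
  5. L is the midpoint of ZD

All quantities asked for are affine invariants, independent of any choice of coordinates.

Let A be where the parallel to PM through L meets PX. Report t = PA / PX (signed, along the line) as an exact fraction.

t = 61/138

Assign Z = (0, 0), D = (1, 0), P = (0, 1), K = (4, 5) — the answer is frame-independent, so this choice is without loss of generality.
1. E lies on line KZ with KE:EZ = 1:3 ⇒ E = (3, 15/4)
2. V lies on line ZD with ZV:VD = 2:1 ⇒ V = (2/3, 0)
3. M is where the line through E parallel to DV meets line DP ⇒ M = (-11/4, 15/4)
4. X is the intersection of line VE and line MZ ⇒ X = (22/61, -30/61)
5. L is the midpoint of ZD ⇒ L = (1/2, 0)
through L parallel to PM: direction (-11/4, 11/4); meets PX at A = (11/69, 47/138)
A = P + t·(X−P) with t = 61/138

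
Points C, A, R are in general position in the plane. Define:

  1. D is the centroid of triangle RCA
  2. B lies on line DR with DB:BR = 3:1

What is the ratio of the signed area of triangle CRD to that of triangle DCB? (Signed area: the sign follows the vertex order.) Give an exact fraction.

Choose coordinates C = (0, 0), A = (1, 0), R = (0, 1).
1. D is the centroid of triangle RCA ⇒ D = (1/3, 1/3)
2. B lies on line DR with DB:BR = 3:1 ⇒ B = (1/12, 5/6)
2·[CRD] = -1/3, 2·[DCB] = -1/4
[CRD]:[DCB] = -1/3:-1/4 = 4/3

[CRD]:[DCB] = 4/3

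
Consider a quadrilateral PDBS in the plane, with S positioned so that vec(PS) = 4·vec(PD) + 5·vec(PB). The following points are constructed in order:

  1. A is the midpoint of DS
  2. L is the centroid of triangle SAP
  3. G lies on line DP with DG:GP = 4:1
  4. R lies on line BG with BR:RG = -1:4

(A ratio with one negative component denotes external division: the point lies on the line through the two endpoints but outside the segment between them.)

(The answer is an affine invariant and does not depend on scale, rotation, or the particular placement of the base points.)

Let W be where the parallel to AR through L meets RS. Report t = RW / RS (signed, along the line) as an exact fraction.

t = 1/12

Assign P = (0, 0), D = (1, 0), B = (0, 1), S = (4, 5) — the answer is frame-independent, so this choice is without loss of generality.
1. A is the midpoint of DS ⇒ A = (5/2, 5/2)
2. L is the centroid of triangle SAP ⇒ L = (13/6, 5/2)
3. G lies on line DP with DG:GP = 4:1 ⇒ G = (1/5, 0)
4. R lies on line BG with BR:RG = -1:4 ⇒ R = (-1/15, 4/3)
through L parallel to AR: direction (-77/30, -7/6); meets RS at W = (49/180, 59/36)
W = R + t·(S−R) with t = 1/12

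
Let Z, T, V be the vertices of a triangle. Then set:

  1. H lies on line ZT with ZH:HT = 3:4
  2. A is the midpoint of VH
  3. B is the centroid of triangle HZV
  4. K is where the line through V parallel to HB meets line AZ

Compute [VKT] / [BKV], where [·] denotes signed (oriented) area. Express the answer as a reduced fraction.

Set Z = (0, 0), T = (1, 0), V = (0, 1); any affine frame gives the same invariant.
1. H lies on line ZT with ZH:HT = 3:4 ⇒ H = (3/7, 0)
2. A is the midpoint of VH ⇒ A = (3/14, 1/2)
3. B is the centroid of triangle HZV ⇒ B = (1/7, 1/3)
4. K is where the line through V parallel to HB meets line AZ ⇒ K = (2/7, 2/3)
2·[VKT] = 1/21, 2·[BKV] = 1/7
[VKT]:[BKV] = 1/21:1/7 = 1/3

[VKT]:[BKV] = 1/3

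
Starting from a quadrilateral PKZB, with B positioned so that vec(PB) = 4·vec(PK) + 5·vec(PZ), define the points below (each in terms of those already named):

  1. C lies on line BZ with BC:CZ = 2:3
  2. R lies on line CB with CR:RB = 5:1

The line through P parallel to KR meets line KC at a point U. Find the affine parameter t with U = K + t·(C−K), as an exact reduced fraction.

Assign P = (0, 0), K = (1, 0), Z = (0, 1), B = (4, 5) — the answer is frame-independent, so this choice is without loss of generality.
1. C lies on line BZ with BC:CZ = 2:3 ⇒ C = (12/5, 17/5)
2. R lies on line CB with CR:RB = 5:1 ⇒ R = (56/15, 71/15)
through P parallel to KR: direction (41/15, 71/15); meets KC at U = (697/200, 1207/200)
U = K + t·(C−K) with t = 71/40

t = 71/40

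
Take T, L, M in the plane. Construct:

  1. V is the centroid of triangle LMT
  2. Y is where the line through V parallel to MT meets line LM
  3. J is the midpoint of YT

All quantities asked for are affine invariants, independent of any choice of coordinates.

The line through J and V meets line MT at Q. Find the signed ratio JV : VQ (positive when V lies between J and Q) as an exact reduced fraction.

Assign T = (0, 0), L = (1, 0), M = (0, 1) — the answer is frame-independent, so this choice is without loss of generality.
1. V is the centroid of triangle LMT ⇒ V = (1/3, 1/3)
2. Y is where the line through V parallel to MT meets line LM ⇒ Y = (1/3, 2/3)
3. J is the midpoint of YT ⇒ J = (1/6, 1/3)
line JV meets MT at Q = (0, 1/3)
V = J + t·(Q−J) with t = -1, so JV:VQ = -1:2

JV:VQ = -1/2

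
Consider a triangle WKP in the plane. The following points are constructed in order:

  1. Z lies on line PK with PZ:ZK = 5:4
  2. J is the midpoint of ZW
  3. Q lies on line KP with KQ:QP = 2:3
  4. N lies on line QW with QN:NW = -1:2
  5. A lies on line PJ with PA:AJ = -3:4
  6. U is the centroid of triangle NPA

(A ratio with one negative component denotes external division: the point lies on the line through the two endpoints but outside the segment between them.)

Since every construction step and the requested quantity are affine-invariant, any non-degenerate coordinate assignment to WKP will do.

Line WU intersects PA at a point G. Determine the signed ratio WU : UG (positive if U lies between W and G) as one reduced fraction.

WU:UG = -154/79

Work in coordinates with W = (0, 0), K = (1, 0), P = (0, 1).
1. Z lies on line PK with PZ:ZK = 5:4 ⇒ Z = (5/9, 4/9)
2. J is the midpoint of ZW ⇒ J = (5/18, 2/9)
3. Q lies on line KP with KQ:QP = 2:3 ⇒ Q = (3/5, 2/5)
4. N lies on line QW with QN:NW = -1:2 ⇒ N = (6/5, 4/5)
5. A lies on line PJ with PA:AJ = -3:4 ⇒ A = (-5/6, 10/3)
6. U is the centroid of triangle NPA ⇒ U = (11/90, 77/45)
line WU meets PA at G = (5/84, 5/6)
U = W + t·(G−W) with t = 154/75, so WU:UG = 154/75:-79/75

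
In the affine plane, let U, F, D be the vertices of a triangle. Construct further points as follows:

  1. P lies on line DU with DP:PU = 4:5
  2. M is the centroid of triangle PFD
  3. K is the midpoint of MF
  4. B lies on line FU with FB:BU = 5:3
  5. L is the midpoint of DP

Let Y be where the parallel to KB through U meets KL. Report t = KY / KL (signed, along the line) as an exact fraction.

Set U = (0, 0), F = (1, 0), D = (0, 1); any affine frame gives the same invariant.
1. P lies on line DU with DP:PU = 4:5 ⇒ P = (0, 5/9)
2. M is the centroid of triangle PFD ⇒ M = (1/3, 14/27)
3. K is the midpoint of MF ⇒ K = (2/3, 7/27)
4. B lies on line FU with FB:BU = 5:3 ⇒ B = (3/8, 0)
5. L is the midpoint of DP ⇒ L = (0, 7/9)
through U parallel to KB: direction (-7/24, -7/27); meets KL at Y = (7/15, 56/135)
Y = K + t·(L−K) with t = 3/10

t = 3/10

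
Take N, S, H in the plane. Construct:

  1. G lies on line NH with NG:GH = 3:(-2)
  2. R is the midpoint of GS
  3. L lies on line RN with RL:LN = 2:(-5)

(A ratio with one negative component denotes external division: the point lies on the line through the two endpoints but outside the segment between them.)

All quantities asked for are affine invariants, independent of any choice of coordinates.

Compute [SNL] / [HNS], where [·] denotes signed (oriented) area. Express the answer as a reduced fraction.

[SNL]:[HNS] = -5/2

Set N = (0, 0), S = (1, 0), H = (0, 1); any affine frame gives the same invariant.
1. G lies on line NH with NG:GH = 3:(-2) ⇒ G = (0, 3)
2. R is the midpoint of GS ⇒ R = (1/2, 3/2)
3. L lies on line RN with RL:LN = 2:(-5) ⇒ L = (5/6, 5/2)
2·[SNL] = -5/2, 2·[HNS] = 1
[SNL]:[HNS] = -5/2:1 = -5/2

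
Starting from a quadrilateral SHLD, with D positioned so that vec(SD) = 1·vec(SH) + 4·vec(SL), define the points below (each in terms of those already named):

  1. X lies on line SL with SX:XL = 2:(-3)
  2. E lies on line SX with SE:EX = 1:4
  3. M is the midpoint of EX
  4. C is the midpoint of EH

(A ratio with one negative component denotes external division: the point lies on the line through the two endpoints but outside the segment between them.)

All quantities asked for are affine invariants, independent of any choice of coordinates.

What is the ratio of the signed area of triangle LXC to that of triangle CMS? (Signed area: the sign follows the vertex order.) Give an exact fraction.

Work in coordinates with S = (0, 0), H = (1, 0), L = (0, 1), D = (1, 4).
1. X lies on line SL with SX:XL = 2:(-3) ⇒ X = (0, -2)
2. E lies on line SX with SE:EX = 1:4 ⇒ E = (0, -2/5)
3. M is the midpoint of EX ⇒ M = (0, -6/5)
4. C is the midpoint of EH ⇒ C = (1/2, -1/5)
2·[LXC] = 3/2, 2·[CMS] = -3/5
[LXC]:[CMS] = 3/2:-3/5 = -5/2

[LXC]:[CMS] = -5/2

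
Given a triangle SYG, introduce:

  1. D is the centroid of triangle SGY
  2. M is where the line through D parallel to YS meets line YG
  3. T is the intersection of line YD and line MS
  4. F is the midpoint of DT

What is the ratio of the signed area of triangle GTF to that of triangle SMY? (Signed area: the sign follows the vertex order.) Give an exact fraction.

[GTF]:[SMY] = 1/8

Set S = (0, 0), Y = (1, 0), G = (0, 1); any affine frame gives the same invariant.
1. D is the centroid of triangle SGY ⇒ D = (1/3, 1/3)
2. M is where the line through D parallel to YS meets line YG ⇒ M = (2/3, 1/3)
3. T is the intersection of line YD and line MS ⇒ T = (1/2, 1/4)
4. F is the midpoint of DT ⇒ F = (5/12, 7/24)
2·[GTF] = -1/24, 2·[SMY] = -1/3
[GTF]:[SMY] = -1/24:-1/3 = 1/8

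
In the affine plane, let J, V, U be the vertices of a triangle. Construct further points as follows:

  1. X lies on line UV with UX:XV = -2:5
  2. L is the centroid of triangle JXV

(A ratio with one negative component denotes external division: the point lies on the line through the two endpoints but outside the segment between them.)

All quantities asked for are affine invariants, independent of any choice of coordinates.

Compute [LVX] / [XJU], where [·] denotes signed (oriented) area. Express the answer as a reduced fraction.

[LVX]:[XJU] = 5/6

Choose coordinates J = (0, 0), V = (1, 0), U = (0, 1).
1. X lies on line UV with UX:XV = -2:5 ⇒ X = (-2/3, 5/3)
2. L is the centroid of triangle JXV ⇒ L = (1/9, 5/9)
2·[LVX] = 5/9, 2·[XJU] = 2/3
[LVX]:[XJU] = 5/9:2/3 = 5/6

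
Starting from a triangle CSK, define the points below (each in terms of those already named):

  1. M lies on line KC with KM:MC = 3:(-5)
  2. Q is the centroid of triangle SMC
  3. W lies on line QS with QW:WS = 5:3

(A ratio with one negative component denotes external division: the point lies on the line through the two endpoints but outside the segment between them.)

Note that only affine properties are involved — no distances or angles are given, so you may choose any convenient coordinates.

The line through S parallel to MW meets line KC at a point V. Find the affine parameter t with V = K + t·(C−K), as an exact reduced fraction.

t = -23/12

Assign C = (0, 0), S = (1, 0), K = (0, 1) — the answer is frame-independent, so this choice is without loss of generality.
1. M lies on line KC with KM:MC = 3:(-5) ⇒ M = (0, 5/2)
2. Q is the centroid of triangle SMC ⇒ Q = (1/3, 5/6)
3. W lies on line QS with QW:WS = 5:3 ⇒ W = (3/4, 5/16)
through S parallel to MW: direction (3/4, -35/16); meets KC at V = (0, 35/12)
V = K + t·(C−K) with t = -23/12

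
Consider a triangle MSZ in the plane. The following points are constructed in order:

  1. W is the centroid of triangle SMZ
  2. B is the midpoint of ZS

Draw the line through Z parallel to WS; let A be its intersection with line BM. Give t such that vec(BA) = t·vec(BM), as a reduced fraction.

t = -1/3

Work in coordinates with M = (0, 0), S = (1, 0), Z = (0, 1).
1. W is the centroid of triangle SMZ ⇒ W = (1/3, 1/3)
2. B is the midpoint of ZS ⇒ B = (1/2, 1/2)
through Z parallel to WS: direction (2/3, -1/3); meets BM at A = (2/3, 2/3)
A = B + t·(M−B) with t = -1/3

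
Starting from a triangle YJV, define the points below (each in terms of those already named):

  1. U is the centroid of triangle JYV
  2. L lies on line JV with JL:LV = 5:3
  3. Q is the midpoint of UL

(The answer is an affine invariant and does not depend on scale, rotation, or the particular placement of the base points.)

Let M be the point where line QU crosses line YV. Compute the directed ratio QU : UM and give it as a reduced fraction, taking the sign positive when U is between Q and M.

QU:UM = 1/16

Choose coordinates Y = (0, 0), J = (1, 0), V = (0, 1).
1. U is the centroid of triangle JYV ⇒ U = (1/3, 1/3)
2. L lies on line JV with JL:LV = 5:3 ⇒ L = (3/8, 5/8)
3. Q is the midpoint of UL ⇒ Q = (17/48, 23/48)
line QU meets YV at M = (0, -2)
U = Q + t·(M−Q) with t = 1/17, so QU:UM = 1/17:16/17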